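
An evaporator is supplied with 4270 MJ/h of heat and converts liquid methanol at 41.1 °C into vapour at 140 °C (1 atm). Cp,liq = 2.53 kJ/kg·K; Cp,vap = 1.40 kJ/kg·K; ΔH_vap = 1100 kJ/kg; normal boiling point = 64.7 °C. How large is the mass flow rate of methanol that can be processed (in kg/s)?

Δh = 2.53×(64.7−41.1) + 1100 + 1.40×(140−64.7) = 1265.1 kJ/kg
Q = 4270 MJ/h = 1186.1 kJ/s = 1186.1 kJ/s
ṁ = Q/Δh = 1186.1 / 1265.1 = 0.93754 kg/s

ṁ = 0.938 kg/s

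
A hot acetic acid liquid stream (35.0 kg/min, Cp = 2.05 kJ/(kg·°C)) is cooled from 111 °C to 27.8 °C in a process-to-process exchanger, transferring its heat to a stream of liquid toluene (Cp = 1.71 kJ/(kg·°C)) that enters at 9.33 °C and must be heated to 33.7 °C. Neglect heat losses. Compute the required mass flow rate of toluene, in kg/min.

ṁ_c = 143 kg/min

Heat released by hot stream: Q = 35.0 × 2.05 × (111 − 27.8) = 5969.6 kJ/min
Energy balance on cold side (adiabatic exchanger): Q = ṁ_c·Cp_c·(T_c,out − T_c,in)
ṁ_c = 5969.6 / [1.71 × (33.7 − 9.33)] = 143.25 kg/min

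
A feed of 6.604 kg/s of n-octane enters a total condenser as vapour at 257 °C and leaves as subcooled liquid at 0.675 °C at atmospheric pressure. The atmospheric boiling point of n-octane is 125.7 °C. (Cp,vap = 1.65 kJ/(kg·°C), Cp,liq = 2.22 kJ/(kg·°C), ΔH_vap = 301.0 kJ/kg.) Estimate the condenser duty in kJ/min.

vapour 257→125.7 °C: -216.65 kJ/kg
condensation at 125.7 °C: -301 kJ/kg
liquid 125.7→0.675 °C: -277.56 kJ/kg
Δh = -216.65 + -301 + -277.56 = -795.2 kJ/kg
Q = ṁ·Δh = 6.604 kg/s × -795.2 kJ/kg = -5251.5 kJ/s
|Q| = 5251.5 kW = 315090 kJ/min

Q_c = 315000 kJ/min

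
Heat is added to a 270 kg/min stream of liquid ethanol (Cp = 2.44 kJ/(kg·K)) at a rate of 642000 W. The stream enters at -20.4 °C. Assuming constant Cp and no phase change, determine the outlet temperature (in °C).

Q = 642000 W = 38520 kJ/min
ΔT = Q/(ṁ·Cp) = 38520/(270×2.44) = 58.47 K
T_out = -20.4 + 58.47 = 38.07 °C

T_out = 38.1 °C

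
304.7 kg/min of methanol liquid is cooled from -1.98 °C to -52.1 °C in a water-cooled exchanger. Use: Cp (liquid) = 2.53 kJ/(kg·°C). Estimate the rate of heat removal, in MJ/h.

Q_c = 2320 MJ/h

Q = ṁ·Cp·ΔT = 304.7 × 2.53 × (-52.1 − -1.98) = -38637 kJ/min
Converting: 38637 / 60 s = 643.95 kW
Cooling duty = 2318.2 MJ/h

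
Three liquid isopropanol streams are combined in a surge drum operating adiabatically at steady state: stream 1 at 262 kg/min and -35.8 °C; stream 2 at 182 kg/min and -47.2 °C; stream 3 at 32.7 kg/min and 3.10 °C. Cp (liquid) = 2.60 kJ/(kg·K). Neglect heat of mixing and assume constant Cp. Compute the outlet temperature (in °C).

T_out = -37.5 °C

No heat crosses the boundary, so H_out = H_in.
Σ ṁᵢCp,ᵢTᵢ = 262×2.60×-35.8 + 182×2.60×-47.2 + 32.7×2.60×3.10 = -46458
Σ ṁᵢCp,ᵢ = 262×2.60 + 182×2.60 + 32.7×2.60 = 1239.4
T_out = -46458 / 1239.4 = -37.484 °C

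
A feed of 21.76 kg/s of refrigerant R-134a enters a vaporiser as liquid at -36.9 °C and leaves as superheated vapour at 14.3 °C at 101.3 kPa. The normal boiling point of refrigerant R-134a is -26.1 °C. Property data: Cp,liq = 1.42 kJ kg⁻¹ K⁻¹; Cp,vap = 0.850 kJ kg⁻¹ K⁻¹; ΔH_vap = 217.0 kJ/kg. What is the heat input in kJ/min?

liquid -36.9→-26.1 °C: 15.336 kJ/kg
vaporisation at -26.1 °C: 217 kJ/kg
vapour -26.1→14.3 °C: 34.34 kJ/kg
Δh = 15.336 + 217 + 34.34 = 266.68 kJ/kg
Q = ṁ·Δh = 21.76 kg/s × 266.68 kJ/kg = 5802.9 kJ/s
|Q| = 5802.9 kW = 348170 kJ/min

Q = 348000 kJ/min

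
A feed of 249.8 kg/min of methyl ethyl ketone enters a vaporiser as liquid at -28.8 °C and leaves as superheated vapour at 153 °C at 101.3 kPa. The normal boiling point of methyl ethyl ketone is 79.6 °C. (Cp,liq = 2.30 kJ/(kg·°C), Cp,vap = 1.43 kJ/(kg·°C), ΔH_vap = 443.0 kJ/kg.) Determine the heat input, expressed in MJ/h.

Q = 11900 MJ/h

liquid -28.8→79.6 °C: 249.32 kJ/kg
vaporisation at 79.6 °C: 443 kJ/kg
vapour 79.6→153 °C: 104.96 kJ/kg
Δh = 249.32 + 443 + 104.96 = 797.28 kJ/kg
Q = ṁ·Δh = 249.8 kg/min × 797.28 kJ/kg = 199160 kJ/min
|Q| = 3319.4 kW = 11950 MJ/h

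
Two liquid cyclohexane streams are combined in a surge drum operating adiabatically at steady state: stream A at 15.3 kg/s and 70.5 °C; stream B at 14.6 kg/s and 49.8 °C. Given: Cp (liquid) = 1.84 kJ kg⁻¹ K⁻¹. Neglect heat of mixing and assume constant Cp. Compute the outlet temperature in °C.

Adiabatic, steady state ⇒ Σ ṁᵢCp,ᵢ(T_out − Tᵢ) = 0
T_out = Σ ṁᵢCp,ᵢTᵢ / Σ ṁᵢCp,ᵢ
      = 3322.5 / 55.016 = 60.392 °C

T_out = 60.4 °C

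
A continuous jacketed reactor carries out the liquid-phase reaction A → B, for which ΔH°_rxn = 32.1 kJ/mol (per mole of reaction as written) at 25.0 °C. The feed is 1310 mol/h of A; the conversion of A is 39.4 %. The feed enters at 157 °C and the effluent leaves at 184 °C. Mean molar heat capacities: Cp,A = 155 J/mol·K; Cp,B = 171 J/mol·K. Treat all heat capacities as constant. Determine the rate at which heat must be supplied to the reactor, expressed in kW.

Extent of reaction ξ = 0.394 × 1310 = 516.14 mol/h
Reaction term: ξ·ΔH°_rxn = 516.14 × 32.1 = 16568 kJ/h
Sensible, feed 157→25 °C: -26803 kJ/h
Outlet flows (mol/h): A 793.86, B 516.14
Sensible, products 25→184 °C: 33598 kJ/h
Q = ΔH = 23364 kJ/h = 6.4899 kW
Heat supplied = 6.4899 kW

Q_in = 6.49 kW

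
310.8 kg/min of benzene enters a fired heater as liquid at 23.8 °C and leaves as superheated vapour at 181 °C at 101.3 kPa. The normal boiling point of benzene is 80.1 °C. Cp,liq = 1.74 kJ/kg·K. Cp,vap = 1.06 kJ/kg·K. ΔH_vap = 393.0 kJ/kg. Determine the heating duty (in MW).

liquid 23.8→80.1 °C: 97.962 kJ/kg
vaporisation at 80.1 °C: 393 kJ/kg
vapour 80.1→181 °C: 106.95 kJ/kg
Δh = 97.962 + 393 + 106.95 = 597.92 kJ/kg
Q = ṁ·Δh = 310.8 kg/min × 597.92 kJ/kg = 185830 kJ/min
|Q| = 3097.2 kW = 3.0972 MW

Q = 3.10 MW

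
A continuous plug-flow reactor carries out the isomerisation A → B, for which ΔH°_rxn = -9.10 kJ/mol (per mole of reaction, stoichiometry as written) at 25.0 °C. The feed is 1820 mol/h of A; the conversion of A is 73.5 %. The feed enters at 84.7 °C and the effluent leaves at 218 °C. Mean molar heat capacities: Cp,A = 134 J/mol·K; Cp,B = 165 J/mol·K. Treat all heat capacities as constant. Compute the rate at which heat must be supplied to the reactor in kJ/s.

Extent of reaction ξ = 0.735 × 1820 = 1337.7 mol/h
Reaction term: ξ·ΔH°_rxn = 1337.7 × -9.10 = -12173 kJ/h
Sensible, feed 84.7→25 °C: -14560 kJ/h
Outlet flows (mol/h): A 482.3, B 1337.7
Sensible, products 25→218 °C: 55072 kJ/h
Q = ΔH = 28340 kJ/h = 7.8721 kW
Heat supplied = 7.8721 kJ/s

Q_in = 7.87 kJ/s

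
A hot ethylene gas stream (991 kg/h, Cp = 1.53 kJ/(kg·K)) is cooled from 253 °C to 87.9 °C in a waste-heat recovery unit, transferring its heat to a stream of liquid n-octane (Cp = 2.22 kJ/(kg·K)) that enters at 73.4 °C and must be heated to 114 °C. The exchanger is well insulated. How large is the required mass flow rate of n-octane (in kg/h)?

ṁ_c = 2780 kg/h

Heat released by hot stream: Q = 991 × 1.53 × (253 − 87.9) = 250330 kJ/h
Energy balance on cold side (adiabatic exchanger): Q = ṁ_c·Cp_c·(T_c,out − T_c,in)
ṁ_c = 250330 / [2.22 × (114 − 73.4)] = 2777.4 kg/h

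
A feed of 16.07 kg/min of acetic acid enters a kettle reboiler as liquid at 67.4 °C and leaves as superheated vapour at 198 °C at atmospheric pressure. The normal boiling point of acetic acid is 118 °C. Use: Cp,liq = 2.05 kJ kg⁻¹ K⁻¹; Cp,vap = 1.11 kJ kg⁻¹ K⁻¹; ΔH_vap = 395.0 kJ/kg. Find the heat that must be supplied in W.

Q = 157000 W

liquid 67.4→118 °C: 103.73 kJ/kg
vaporisation at 118 °C: 395 kJ/kg
vapour 118→198 °C: 88.8 kJ/kg
Δh = 103.73 + 395 + 88.8 = 587.53 kJ/kg
Q = ṁ·Δh = 16.07 kg/min × 587.53 kJ/kg = 9441.6 kJ/min
|Q| = 157.36 kW = 157360 W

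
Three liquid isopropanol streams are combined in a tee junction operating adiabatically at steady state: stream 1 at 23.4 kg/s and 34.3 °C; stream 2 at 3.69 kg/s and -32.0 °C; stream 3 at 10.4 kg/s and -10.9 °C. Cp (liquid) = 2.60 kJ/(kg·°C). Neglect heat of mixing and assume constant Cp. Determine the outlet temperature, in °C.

T_out = 15.2 °C

No heat crosses the boundary, so H_out = H_in.
Σ ṁᵢCp,ᵢTᵢ = 23.4×2.60×34.3 + 3.69×2.60×-32.0 + 10.4×2.60×-10.9 = 1485.1
Σ ṁᵢCp,ᵢ = 23.4×2.60 + 3.69×2.60 + 10.4×2.60 = 97.474
T_out = 1485.1 / 97.474 = 15.236 °C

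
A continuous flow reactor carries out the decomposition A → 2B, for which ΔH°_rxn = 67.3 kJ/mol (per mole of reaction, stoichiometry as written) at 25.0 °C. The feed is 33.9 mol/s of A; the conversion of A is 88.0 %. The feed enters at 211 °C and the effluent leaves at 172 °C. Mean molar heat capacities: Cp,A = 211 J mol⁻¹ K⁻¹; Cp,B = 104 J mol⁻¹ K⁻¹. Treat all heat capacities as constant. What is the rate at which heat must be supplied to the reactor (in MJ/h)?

Extent of reaction ξ = 0.880 × 33.9 = 29.832 mol/s
Reaction term: ξ·ΔH°_rxn = 29.832 × 67.3 = 2007.7 kJ/s
Sensible, feed 211→25 °C: -1330.4 kJ/s
Outlet flows (mol/s): A 4.068, B 59.664
Sensible, products 25→172 °C: 1038.3 kJ/s
Q = ΔH = 1715.6 kJ/s = 1715.6 kW
Heat supplied = 6176.1 MJ/h

Q_in = 6180 MJ/h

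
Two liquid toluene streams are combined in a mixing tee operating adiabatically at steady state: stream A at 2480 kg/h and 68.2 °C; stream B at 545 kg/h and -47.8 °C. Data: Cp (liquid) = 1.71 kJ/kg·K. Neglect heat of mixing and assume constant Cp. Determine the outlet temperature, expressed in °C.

T_out = 47.3 °C

No heat crosses the boundary, so H_out = H_in.
T_out = Σ ṁᵢCp,ᵢTᵢ / Σ ṁᵢCp,ᵢ
      = 244680 / 5172.8 = 47.301 °C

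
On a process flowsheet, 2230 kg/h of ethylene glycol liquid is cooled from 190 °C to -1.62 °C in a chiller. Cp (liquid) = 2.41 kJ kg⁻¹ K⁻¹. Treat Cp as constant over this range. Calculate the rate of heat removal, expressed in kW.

Q_c = 286 kW

Q = ṁ·Cp·ΔT = 2230 × 2.41 × (-1.62 − 190) = -1.0298e+06 kJ/h
Converting: 1.0298e+06 / 3600 s = 286.06 kW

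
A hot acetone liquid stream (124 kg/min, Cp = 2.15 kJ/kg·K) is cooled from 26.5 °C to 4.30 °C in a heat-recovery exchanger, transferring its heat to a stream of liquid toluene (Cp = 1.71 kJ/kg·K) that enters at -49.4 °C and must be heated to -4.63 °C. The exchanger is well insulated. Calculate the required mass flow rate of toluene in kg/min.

Heat released by hot stream: Q = 124 × 2.15 × (26.5 − 4.30) = 5918.5 kJ/min
Energy balance on cold side (adiabatic exchanger): Q = ṁ_c·Cp_c·(T_c,out − T_c,in)
ṁ_c = 5918.5 / [1.71 × (-4.63 − -49.4)] = 77.309 kg/min

ṁ_c = 77.3 kg/min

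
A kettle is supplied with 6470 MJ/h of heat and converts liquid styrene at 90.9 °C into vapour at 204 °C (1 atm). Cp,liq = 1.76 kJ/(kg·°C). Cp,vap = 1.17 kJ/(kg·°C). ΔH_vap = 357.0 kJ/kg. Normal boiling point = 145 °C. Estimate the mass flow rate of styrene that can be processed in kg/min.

ṁ = 207 kg/min

Δh = 1.76×(145−90.9) + 357.0 + 1.17×(204−145) = 521.25 kJ/kg
Q = 6470 MJ/h = 1797.2 kJ/s = 107830 kJ/min
ṁ = Q/Δh = 107830 / 521.25 = 206.88 kg/min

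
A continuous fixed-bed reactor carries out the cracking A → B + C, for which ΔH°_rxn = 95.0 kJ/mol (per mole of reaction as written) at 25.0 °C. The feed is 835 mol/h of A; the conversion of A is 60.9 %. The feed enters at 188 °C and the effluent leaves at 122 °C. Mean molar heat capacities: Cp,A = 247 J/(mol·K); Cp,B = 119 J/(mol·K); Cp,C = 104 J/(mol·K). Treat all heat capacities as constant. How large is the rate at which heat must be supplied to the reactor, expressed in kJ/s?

Q_in = 9.31 kJ/s

Extent of reaction ξ = 0.609 × 835 = 508.51 mol/h
Reaction term: ξ·ΔH°_rxn = 508.51 × 95.0 = 48309 kJ/h
Sensible, feed 188→25 °C: -33618 kJ/h
Outlet flows (mol/h): A 326.49, B 508.51, C 508.51
Sensible, products 25→122 °C: 18822 kJ/h
Q = ΔH = 33513 kJ/h = 9.3091 kW
Heat supplied = 9.3091 kJ/s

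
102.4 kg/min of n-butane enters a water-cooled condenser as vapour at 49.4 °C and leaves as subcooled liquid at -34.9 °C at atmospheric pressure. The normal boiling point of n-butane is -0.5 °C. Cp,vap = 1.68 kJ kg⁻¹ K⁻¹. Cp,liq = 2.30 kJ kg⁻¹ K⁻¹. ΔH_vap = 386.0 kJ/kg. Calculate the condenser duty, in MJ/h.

Q_c = 3370 MJ/h

vapour 49.4→-0.5 °C: -83.832 kJ/kg
condensation at -0.5 °C: -386 kJ/kg
liquid -0.5→-34.9 °C: -79.12 kJ/kg
Δh = -83.832 + -386 + -79.12 = -548.95 kJ/kg
Q = ṁ·Δh = 102.4 kg/min × -548.95 kJ/kg = -56213 kJ/min
|Q| = 936.88 kW = 3372.8 MJ/h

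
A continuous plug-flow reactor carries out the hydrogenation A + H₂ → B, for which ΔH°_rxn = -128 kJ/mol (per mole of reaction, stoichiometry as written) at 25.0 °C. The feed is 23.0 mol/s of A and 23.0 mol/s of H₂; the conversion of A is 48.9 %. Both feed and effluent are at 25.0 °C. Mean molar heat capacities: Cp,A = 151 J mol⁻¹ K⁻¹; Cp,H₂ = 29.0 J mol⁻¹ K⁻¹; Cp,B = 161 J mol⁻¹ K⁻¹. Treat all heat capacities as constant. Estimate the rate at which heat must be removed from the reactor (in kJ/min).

Extent of reaction ξ = 0.489 × 23.0 = 11.247 mol/s
Reaction term: ξ·ΔH°_rxn = 11.247 × -128 = -1439.6 kJ/s
Q = ΔH = -1439.6 kJ/s = -1439.6 kW
Heat removed = 86377 kJ/min

Q_out = 86400 kJ/min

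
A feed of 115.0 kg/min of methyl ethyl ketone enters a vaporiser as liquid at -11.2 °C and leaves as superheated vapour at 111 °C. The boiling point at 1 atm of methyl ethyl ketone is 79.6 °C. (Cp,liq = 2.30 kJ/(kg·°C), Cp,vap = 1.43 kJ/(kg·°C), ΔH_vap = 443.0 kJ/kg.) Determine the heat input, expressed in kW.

liquid -11.2→79.6 °C: 208.84 kJ/kg
vaporisation at 79.6 °C: 443 kJ/kg
vapour 79.6→111 °C: 44.902 kJ/kg
Δh = 208.84 + 443 + 44.902 = 696.74 kJ/kg
Q = ṁ·Δh = 115.0 kg/min × 696.74 kJ/kg = 80125 kJ/min
|Q| = 1335.4 kW

Q = 1340 kW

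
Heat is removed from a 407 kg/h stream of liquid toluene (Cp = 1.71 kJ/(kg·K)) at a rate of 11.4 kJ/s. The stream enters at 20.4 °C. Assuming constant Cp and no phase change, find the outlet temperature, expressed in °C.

T_out = -38.6 °C

Q = 11.4 kJ/s = 41040 kJ/h
ΔT = Q/(ṁ·Cp) = 41040/(407×1.71) = 58.968 K
T_out = 20.4 − 58.968 = -38.568 °C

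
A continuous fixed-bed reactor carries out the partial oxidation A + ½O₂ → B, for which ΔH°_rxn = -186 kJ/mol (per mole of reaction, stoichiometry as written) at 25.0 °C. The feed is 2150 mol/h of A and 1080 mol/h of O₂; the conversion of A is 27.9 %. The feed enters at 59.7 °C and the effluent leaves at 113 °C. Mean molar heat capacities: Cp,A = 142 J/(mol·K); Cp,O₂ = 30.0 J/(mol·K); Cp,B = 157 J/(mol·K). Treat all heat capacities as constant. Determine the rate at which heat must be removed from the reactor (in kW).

Extent of reaction ξ = 0.279 × 2150 = 599.85 mol/h
Reaction term: ξ·ΔH°_rxn = 599.85 × -186 = -111570 kJ/h
Sensible, feed 59.7→25 °C: -11718 kJ/h
Outlet flows (mol/h): A 1550.2, O₂ 780.08, B 599.85
Sensible, products 25→113 °C: 29718 kJ/h
Q = ΔH = -93573 kJ/h = -25.992 kW
Heat removed = 25.992 kW

Q_out = 26.0 kW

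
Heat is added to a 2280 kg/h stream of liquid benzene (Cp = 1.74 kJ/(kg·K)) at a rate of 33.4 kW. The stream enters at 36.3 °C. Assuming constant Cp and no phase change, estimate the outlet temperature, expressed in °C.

Q = 33.4 kW = 120240 kJ/h
ΔT = Q/(ṁ·Cp) = 120240/(2280×1.74) = 30.309 K
T_out = 36.3 + 30.309 = 66.609 °C

T_out = 66.6 °C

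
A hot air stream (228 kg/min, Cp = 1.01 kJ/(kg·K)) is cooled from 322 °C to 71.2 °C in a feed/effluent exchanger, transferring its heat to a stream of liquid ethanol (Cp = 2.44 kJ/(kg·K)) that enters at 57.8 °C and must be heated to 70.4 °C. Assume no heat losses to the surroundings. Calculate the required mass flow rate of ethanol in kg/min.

ṁ_c = 1880 kg/min

Heat released by hot stream: Q = 228 × 1.01 × (322 − 71.2) = 57754 kJ/min
Energy balance on cold side (adiabatic exchanger): Q = ṁ_c·Cp_c·(T_c,out − T_c,in)
ṁ_c = 57754 / [2.44 × (70.4 − 57.8)] = 1878.6 kg/min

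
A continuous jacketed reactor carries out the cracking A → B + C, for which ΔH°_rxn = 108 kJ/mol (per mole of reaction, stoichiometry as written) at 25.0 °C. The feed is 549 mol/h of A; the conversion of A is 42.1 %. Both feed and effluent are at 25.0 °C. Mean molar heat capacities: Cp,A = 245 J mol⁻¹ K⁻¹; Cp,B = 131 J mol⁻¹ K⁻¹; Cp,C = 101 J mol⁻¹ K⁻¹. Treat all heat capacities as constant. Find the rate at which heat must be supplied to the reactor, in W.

Extent of reaction ξ = 0.421 × 549 = 231.13 mol/h
Reaction term: ξ·ΔH°_rxn = 231.13 × 108 = 24962 kJ/h
Q = ΔH = 24962 kJ/h = 6.9339 kW
Heat supplied = 6933.9 W

Q_in = 6930 W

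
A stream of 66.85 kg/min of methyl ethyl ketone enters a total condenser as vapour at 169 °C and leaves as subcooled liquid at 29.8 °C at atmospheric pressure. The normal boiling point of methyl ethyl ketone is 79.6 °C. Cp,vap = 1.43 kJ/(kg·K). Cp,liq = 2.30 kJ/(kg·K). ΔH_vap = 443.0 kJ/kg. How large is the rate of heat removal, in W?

vapour 169→79.6 °C: -127.84 kJ/kg
condensation at 79.6 °C: -443 kJ/kg
liquid 79.6→29.8 °C: -114.54 kJ/kg
Δh = -127.84 + -443 + -114.54 = -685.38 kJ/kg
Q = ṁ·Δh = 66.85 kg/min × -685.38 kJ/kg = -45818 kJ/min
|Q| = 763.63 kW = 763630 W

Q_c = 764000 W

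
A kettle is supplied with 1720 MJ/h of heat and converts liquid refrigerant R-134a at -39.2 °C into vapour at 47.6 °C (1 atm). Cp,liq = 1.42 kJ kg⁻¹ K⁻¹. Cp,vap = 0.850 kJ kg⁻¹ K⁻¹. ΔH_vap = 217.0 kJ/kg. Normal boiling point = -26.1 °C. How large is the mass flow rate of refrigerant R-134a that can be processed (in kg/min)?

Δh = 1.42×(-26.1−-39.2) + 217.0 + 0.850×(47.6−-26.1) = 298.25 kJ/kg
Q = 1720 MJ/h = 477.78 kJ/s = 28667 kJ/min
ṁ = Q/Δh = 28667 / 298.25 = 96.117 kg/min

ṁ = 96.1 kg/min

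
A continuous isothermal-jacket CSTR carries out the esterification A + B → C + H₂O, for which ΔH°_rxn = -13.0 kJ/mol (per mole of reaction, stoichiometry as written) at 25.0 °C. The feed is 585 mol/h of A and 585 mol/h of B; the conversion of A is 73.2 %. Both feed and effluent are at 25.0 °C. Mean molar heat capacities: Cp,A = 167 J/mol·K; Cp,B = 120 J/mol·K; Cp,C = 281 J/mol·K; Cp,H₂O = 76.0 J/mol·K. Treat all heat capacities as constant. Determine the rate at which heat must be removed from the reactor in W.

Extent of reaction ξ = 0.732 × 585 = 428.22 mol/h
Reaction term: ξ·ΔH°_rxn = 428.22 × -13.0 = -5566.9 kJ/h
Q = ΔH = -5566.9 kJ/h = -1.5463 kW
Heat removed = 1546.3 W

Q_out = 1550 W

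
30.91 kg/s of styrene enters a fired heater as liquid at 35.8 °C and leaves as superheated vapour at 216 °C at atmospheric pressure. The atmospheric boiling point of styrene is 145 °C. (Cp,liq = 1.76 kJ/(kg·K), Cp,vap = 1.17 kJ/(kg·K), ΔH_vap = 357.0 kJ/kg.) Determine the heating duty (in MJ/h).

liquid 35.8→145 °C: 192.19 kJ/kg
vaporisation at 145 °C: 357 kJ/kg
vapour 145→216 °C: 83.07 kJ/kg
Δh = 192.19 + 357 + 83.07 = 632.26 kJ/kg
Q = ṁ·Δh = 30.91 kg/s × 632.26 kJ/kg = 19543 kJ/s
|Q| = 19543 kW = 70356 MJ/h

Q = 70400 MJ/h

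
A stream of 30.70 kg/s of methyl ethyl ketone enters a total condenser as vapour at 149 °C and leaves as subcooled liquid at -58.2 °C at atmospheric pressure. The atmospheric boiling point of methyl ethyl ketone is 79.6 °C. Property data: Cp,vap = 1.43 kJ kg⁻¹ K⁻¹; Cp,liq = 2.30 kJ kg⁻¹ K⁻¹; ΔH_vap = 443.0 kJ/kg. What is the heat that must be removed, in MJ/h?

Q_c = 95000 MJ/h

vapour 149→79.6 °C: -99.242 kJ/kg
condensation at 79.6 °C: -443 kJ/kg
liquid 79.6→-58.2 °C: -316.94 kJ/kg
Δh = -99.242 + -443 + -316.94 = -859.18 kJ/kg
Q = ṁ·Δh = 30.70 kg/s × -859.18 kJ/kg = -26377 kJ/s
|Q| = 26377 kW = 94957 MJ/h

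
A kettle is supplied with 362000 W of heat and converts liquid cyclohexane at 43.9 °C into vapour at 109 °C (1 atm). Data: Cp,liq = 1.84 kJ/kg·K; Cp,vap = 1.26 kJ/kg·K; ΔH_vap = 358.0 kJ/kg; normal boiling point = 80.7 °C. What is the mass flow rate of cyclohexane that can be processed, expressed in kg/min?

ṁ = 47.1 kg/min

Δh = 1.84×(80.7−43.9) + 358.0 + 1.26×(109−80.7) = 461.37 kJ/kg
Q = 362000 W = 362 kJ/s = 21720 kJ/min
ṁ = Q/Δh = 21720 / 461.37 = 47.077 kg/min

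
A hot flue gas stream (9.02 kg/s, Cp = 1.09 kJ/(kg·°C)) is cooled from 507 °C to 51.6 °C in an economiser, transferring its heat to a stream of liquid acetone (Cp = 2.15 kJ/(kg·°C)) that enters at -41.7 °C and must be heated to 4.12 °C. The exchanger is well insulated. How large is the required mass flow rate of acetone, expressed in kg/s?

ṁ_c = 45.4 kg/s

Heat released by hot stream: Q = 9.02 × 1.09 × (507 − 51.6) = 4477.4 kJ/s
Energy balance on cold side (adiabatic exchanger): Q = ṁ_c·Cp_c·(T_c,out − T_c,in)
ṁ_c = 4477.4 / [2.15 × (4.12 − -41.7)] = 45.45 kg/s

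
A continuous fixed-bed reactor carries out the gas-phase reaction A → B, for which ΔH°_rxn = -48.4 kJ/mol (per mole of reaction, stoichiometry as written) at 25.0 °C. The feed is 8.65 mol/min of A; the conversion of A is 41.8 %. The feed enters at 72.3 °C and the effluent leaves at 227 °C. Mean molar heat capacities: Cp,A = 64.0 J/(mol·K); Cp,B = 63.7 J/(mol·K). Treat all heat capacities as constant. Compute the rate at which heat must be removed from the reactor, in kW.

Extent of reaction ξ = 0.418 × 8.65 = 3.6157 mol/min
Reaction term: ξ·ΔH°_rxn = 3.6157 × -48.4 = -175 kJ/min
Sensible, feed 72.3→25 °C: -26.185 kJ/min
Outlet flows (mol/min): A 5.0343, B 3.6157
Sensible, products 25→227 °C: 111.61 kJ/min
Q = ΔH = -89.577 kJ/min = -1.493 kW
Heat removed = 1.493 kW

Q_out = 1.49 kW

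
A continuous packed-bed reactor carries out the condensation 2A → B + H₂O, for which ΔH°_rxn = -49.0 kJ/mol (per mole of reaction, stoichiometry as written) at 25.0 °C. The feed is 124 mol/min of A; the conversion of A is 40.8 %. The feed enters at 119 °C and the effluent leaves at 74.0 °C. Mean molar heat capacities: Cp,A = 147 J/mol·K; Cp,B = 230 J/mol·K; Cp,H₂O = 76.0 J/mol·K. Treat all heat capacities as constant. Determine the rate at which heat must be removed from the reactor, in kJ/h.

Extent of reaction ξ = 0.408 × 124 / 2 = 25.296 mol/min
Reaction term: ξ·ΔH°_rxn = 25.296 × -49.0 = -1239.5 kJ/min
Sensible, feed 119→25 °C: -1713.4 kJ/min
Outlet flows (mol/min): A 73.408, B 25.296, H₂O 25.296
Sensible, products 25→74.0 °C: 908.05 kJ/min
Q = ΔH = -2044.9 kJ/min = -34.081 kW
Heat removed = 122690 kJ/h

Q_out = 123000 kJ/h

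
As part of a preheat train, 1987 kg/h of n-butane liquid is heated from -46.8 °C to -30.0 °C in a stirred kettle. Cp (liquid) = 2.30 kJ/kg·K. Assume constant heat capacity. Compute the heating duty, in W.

Q = ṁ·Cp·ΔT = 1987 × 2.30 × (-30.0 − -46.8) = 76778 kJ/h
Converting: 76778 / 3600 s = 21.327 kW
Heating duty = 21327 W

Q = 21300 W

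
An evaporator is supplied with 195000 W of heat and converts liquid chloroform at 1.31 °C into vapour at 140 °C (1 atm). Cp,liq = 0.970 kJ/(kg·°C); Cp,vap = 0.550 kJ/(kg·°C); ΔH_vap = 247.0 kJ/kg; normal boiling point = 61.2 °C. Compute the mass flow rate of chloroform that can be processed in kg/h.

Δh = 0.970×(61.2−1.31) + 247.0 + 0.550×(140−61.2) = 348.43 kJ/kg
Q = 195000 W = 195 kJ/s = 702000 kJ/h
ṁ = Q/Δh = 702000 / 348.43 = 2014.7 kg/h

ṁ = 2010 kg/h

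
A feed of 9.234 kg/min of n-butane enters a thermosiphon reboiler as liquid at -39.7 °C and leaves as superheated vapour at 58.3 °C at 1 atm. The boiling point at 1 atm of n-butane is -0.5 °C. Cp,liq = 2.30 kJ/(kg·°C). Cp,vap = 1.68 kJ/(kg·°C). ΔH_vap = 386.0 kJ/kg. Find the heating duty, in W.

Q = 88500 W

liquid -39.7→-0.5 °C: 90.16 kJ/kg
vaporisation at -0.5 °C: 386 kJ/kg
vapour -0.5→58.3 °C: 98.784 kJ/kg
Δh = 90.16 + 386 + 98.784 = 574.94 kJ/kg
Q = ṁ·Δh = 9.234 kg/min × 574.94 kJ/kg = 5309 kJ/min
|Q| = 88.484 kW = 88484 W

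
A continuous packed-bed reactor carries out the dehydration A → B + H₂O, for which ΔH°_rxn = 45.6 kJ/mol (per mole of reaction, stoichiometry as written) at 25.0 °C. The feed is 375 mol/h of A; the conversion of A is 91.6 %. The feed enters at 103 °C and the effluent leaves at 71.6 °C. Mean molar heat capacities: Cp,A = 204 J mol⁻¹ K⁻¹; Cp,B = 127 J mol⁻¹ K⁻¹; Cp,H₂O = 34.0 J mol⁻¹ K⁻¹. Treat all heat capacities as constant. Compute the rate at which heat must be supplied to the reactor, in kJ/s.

Q_in = 3.49 kJ/s

Extent of reaction ξ = 0.916 × 375 = 343.5 mol/h
Reaction term: ξ·ΔH°_rxn = 343.5 × 45.6 = 15664 kJ/h
Sensible, feed 103→25 °C: -5967 kJ/h
Outlet flows (mol/h): A 31.5, B 343.5, H₂O 343.5
Sensible, products 25→71.6 °C: 2876.6 kJ/h
Q = ΔH = 12573 kJ/h = 3.4926 kW
Heat supplied = 3.4926 kJ/s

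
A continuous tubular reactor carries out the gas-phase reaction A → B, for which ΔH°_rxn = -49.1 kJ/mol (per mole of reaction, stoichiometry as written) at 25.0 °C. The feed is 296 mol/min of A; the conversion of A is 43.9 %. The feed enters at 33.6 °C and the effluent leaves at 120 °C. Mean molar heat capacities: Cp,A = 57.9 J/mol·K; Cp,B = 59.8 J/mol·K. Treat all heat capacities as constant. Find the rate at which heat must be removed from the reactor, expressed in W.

Q_out = 81300 W

Extent of reaction ξ = 0.439 × 296 = 129.94 mol/min
Reaction term: ξ·ΔH°_rxn = 129.94 × -49.1 = -6380.3 kJ/min
Sensible, feed 33.6→25 °C: -147.39 kJ/min
Outlet flows (mol/min): A 166.06, B 129.94
Sensible, products 25→120 °C: 1651.6 kJ/min
Q = ΔH = -4876 kJ/min = -81.267 kW
Heat removed = 81267 W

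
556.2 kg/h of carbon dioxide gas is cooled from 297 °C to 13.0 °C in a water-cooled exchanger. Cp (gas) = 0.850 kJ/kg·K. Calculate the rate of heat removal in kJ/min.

Q_c = 2240 kJ/min

Q = ṁ·Cp·ΔT = 556.2 × 0.850 × (13.0 − 297) = -134270 kJ/h
Converting: 134270 / 3600 s = 37.296 kW
Cooling duty = 2237.8 kJ/min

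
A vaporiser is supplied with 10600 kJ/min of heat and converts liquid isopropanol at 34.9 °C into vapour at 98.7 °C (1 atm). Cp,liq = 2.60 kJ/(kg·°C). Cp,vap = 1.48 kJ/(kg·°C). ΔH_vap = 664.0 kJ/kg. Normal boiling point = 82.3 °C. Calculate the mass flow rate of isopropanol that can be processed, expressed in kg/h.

ṁ = 784 kg/h

Δh = 2.60×(82.3−34.9) + 664.0 + 1.48×(98.7−82.3) = 811.51 kJ/kg
Q = 10600 kJ/min = 176.67 kJ/s = 636000 kJ/h
ṁ = Q/Δh = 636000 / 811.51 = 783.72 kg/h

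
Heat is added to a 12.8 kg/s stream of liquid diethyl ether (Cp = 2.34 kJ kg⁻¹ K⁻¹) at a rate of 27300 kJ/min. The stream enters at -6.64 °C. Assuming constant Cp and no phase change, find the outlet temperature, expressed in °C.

Q = 27300 kJ/min = 455 kJ/s
ΔT = Q/(ṁ·Cp) = 455/(12.8×2.34) = 15.191 K
T_out = -6.64 + 15.191 = 8.551 °C

T_out = 8.55 °C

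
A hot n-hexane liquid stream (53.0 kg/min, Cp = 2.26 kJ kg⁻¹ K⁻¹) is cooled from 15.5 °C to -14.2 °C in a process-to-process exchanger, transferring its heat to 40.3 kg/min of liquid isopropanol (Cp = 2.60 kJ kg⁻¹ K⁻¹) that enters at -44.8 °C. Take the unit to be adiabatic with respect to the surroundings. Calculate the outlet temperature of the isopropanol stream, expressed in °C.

T_c,out = -10.8 °C

Heat released by hot stream: Q = 53.0 × 2.26 × (15.5 − -14.2) = 3557.5 kJ/min
Energy balance on cold side (adiabatic exchanger): Q = ṁ_c·Cp_c·(T_c,out − T_c,in)
T_c,out = -44.8 + 3557.5/(40.3 × 2.60) = -10.848 °C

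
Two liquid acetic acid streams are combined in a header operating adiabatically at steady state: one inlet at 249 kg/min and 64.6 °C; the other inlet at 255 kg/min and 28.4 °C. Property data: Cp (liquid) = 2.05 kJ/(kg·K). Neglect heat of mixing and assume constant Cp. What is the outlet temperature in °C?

T_out = 46.3 °C

No heat crosses the boundary, so H_out = H_in.
Σ ṁᵢCp,ᵢTᵢ = 249×2.05×64.6 + 255×2.05×28.4 = 47821
Σ ṁᵢCp,ᵢ = 249×2.05 + 255×2.05 = 1033.2
T_out = 47821 / 1033.2 = 46.285 °C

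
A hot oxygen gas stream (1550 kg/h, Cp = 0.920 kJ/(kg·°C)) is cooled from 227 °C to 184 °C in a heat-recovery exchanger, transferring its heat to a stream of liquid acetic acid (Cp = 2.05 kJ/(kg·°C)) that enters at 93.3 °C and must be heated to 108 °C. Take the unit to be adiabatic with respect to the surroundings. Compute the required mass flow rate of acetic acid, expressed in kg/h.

Heat released by hot stream: Q = 1550 × 0.920 × (227 − 184) = 61318 kJ/h
Energy balance on cold side (adiabatic exchanger): Q = ṁ_c·Cp_c·(T_c,out − T_c,in)
ṁ_c = 61318 / [2.05 × (108 − 93.3)] = 2034.8 kg/h

ṁ_c = 2030 kg/h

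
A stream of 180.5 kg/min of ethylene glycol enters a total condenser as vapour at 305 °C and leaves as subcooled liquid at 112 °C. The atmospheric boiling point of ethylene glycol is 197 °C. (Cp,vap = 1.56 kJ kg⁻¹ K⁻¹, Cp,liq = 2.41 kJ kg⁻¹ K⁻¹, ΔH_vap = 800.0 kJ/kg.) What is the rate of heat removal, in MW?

Q_c = 3.53 MW

vapour 305→197 °C: -168.48 kJ/kg
condensation at 197 °C: -800 kJ/kg
liquid 197→112 °C: -204.85 kJ/kg
Δh = -168.48 + -800 + -204.85 = -1173.3 kJ/kg
Q = ṁ·Δh = 180.5 kg/min × -1173.3 kJ/kg = -211790 kJ/min
|Q| = 3529.8 kW = 3.5298 MW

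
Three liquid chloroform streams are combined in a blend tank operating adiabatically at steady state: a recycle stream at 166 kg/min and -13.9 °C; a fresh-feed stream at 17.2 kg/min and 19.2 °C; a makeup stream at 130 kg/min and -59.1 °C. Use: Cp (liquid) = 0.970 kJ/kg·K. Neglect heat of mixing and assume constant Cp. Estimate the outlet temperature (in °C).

T_out = -30.8 °C

Adiabatic, steady state ⇒ Σ ṁᵢCp,ᵢ(T_out − Tᵢ) = 0
T_out = Σ ṁᵢCp,ᵢTᵢ / Σ ṁᵢCp,ᵢ
      = -9370.4 / 303.8 = -30.843 °C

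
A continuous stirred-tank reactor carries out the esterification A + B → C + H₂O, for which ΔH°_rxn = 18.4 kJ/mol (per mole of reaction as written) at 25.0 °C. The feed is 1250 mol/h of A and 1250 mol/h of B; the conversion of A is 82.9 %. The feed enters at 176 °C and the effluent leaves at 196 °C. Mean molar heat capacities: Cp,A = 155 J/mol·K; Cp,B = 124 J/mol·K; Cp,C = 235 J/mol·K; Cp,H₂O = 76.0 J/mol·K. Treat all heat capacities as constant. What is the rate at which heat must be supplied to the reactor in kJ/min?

Q_in = 529 kJ/min

Extent of reaction ξ = 0.829 × 1250 = 1036.2 mol/h
Reaction term: ξ·ΔH°_rxn = 1036.2 × 18.4 = 19067 kJ/h
Sensible, feed 176→25 °C: -52661 kJ/h
Outlet flows (mol/h): A 213.75, B 213.75, C 1036.2, H₂O 1036.2
Sensible, products 25→196 °C: 65307 kJ/h
Q = ΔH = 31712 kJ/h = 8.809 kW
Heat supplied = 528.54 kJ/min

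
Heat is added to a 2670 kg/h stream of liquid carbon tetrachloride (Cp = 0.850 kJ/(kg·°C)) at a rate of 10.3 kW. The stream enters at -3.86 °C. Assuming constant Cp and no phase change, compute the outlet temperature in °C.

T_out = 12.5 °C

Q = 10.3 kW = 37080 kJ/h
ΔT = Q/(ṁ·Cp) = 37080/(2670×0.850) = 16.338 K
T_out = -3.86 + 16.338 = 12.478 °C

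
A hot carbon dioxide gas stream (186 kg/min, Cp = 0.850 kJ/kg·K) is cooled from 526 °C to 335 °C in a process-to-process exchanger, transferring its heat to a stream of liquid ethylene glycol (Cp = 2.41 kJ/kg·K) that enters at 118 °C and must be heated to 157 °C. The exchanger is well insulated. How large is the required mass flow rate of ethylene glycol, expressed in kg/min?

ṁ_c = 321 kg/min

Heat released by hot stream: Q = 186 × 0.850 × (526 − 335) = 30197 kJ/min
Energy balance on cold side (adiabatic exchanger): Q = ṁ_c·Cp_c·(T_c,out − T_c,in)
ṁ_c = 30197 / [2.41 × (157 − 118)] = 321.28 kg/min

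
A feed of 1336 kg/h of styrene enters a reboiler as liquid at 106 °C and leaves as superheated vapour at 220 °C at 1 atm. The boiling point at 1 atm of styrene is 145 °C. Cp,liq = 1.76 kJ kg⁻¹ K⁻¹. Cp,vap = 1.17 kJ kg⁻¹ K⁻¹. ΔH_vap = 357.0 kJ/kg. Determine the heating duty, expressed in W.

liquid 106→145 °C: 68.64 kJ/kg
vaporisation at 145 °C: 357 kJ/kg
vapour 145→220 °C: 87.75 kJ/kg
Δh = 68.64 + 357 + 87.75 = 513.39 kJ/kg
Q = ṁ·Δh = 1336 kg/h × 513.39 kJ/kg = 685890 kJ/h
|Q| = 190.52 kW = 190520 W

Q = 191000 W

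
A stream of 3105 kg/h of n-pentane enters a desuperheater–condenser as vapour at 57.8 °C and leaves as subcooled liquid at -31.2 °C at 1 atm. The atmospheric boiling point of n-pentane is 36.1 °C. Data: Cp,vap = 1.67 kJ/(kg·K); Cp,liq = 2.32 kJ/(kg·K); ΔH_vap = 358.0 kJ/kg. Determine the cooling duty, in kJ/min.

vapour 57.8→36.1 °C: -36.239 kJ/kg
condensation at 36.1 °C: -358 kJ/kg
liquid 36.1→-31.2 °C: -156.14 kJ/kg
Δh = -36.239 + -358 + -156.14 = -550.38 kJ/kg
Q = ṁ·Δh = 3105 kg/h × -550.38 kJ/kg = -1.7089e+06 kJ/h
|Q| = 474.7 kW = 28482 kJ/min

Q_c = 28500 kJ/min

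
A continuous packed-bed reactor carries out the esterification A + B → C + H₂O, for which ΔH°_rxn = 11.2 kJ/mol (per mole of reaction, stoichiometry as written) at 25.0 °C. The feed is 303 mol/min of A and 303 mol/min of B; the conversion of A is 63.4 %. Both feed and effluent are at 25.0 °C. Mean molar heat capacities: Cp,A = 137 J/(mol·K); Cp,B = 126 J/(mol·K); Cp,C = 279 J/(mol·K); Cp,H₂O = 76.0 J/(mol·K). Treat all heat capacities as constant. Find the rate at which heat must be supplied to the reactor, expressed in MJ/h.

Extent of reaction ξ = 0.634 × 303 = 192.1 mol/min
Reaction term: ξ·ΔH°_rxn = 192.1 × 11.2 = 2151.5 kJ/min
Q = ΔH = 2151.5 kJ/min = 35.859 kW
Heat supplied = 129.09 MJ/h

Q_in = 129 MJ/h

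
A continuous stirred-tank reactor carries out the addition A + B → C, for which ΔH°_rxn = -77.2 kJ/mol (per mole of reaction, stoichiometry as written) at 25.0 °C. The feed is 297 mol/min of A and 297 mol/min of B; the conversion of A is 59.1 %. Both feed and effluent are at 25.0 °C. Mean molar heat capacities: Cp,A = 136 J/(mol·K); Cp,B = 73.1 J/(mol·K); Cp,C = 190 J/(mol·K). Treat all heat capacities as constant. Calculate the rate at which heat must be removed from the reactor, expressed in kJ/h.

Extent of reaction ξ = 0.591 × 297 = 175.53 mol/min
Reaction term: ξ·ΔH°_rxn = 175.53 × -77.2 = -13551 kJ/min
Q = ΔH = -13551 kJ/min = -225.84 kW
Heat removed = 813040 kJ/h

Q_out = 813000 kJ/h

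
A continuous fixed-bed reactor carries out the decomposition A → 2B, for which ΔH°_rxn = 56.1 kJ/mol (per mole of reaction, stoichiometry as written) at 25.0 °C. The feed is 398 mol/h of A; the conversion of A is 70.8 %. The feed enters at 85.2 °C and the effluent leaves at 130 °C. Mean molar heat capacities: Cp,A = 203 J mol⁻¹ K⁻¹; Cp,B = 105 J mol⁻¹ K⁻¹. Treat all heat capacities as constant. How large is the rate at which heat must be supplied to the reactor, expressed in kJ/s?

Q_in = 5.45 kJ/s

Extent of reaction ξ = 0.708 × 398 = 281.78 mol/h
Reaction term: ξ·ΔH°_rxn = 281.78 × 56.1 = 15808 kJ/h
Sensible, feed 85.2→25 °C: -4863.8 kJ/h
Outlet flows (mol/h): A 116.22, B 563.57
Sensible, products 25→130 °C: 8690.5 kJ/h
Q = ΔH = 19635 kJ/h = 5.4541 kW
Heat supplied = 5.4541 kJ/s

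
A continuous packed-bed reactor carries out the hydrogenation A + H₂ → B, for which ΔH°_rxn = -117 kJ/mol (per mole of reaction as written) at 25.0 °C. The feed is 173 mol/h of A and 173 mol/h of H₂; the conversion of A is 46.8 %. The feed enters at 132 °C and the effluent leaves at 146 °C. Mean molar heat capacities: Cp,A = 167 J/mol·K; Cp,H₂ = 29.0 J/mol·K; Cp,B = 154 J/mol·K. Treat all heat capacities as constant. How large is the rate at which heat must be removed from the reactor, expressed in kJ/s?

Extent of reaction ξ = 0.468 × 173 = 80.964 mol/h
Reaction term: ξ·ΔH°_rxn = 80.964 × -117 = -9472.8 kJ/h
Sensible, feed 132→25 °C: -3628.2 kJ/h
Outlet flows (mol/h): A 92.036, H₂ 92.036, B 80.964
Sensible, products 25→146 °C: 3691.4 kJ/h
Q = ΔH = -9409.5 kJ/h = -2.6138 kW
Heat removed = 2.6138 kJ/s

Q_out = 2.61 kJ/s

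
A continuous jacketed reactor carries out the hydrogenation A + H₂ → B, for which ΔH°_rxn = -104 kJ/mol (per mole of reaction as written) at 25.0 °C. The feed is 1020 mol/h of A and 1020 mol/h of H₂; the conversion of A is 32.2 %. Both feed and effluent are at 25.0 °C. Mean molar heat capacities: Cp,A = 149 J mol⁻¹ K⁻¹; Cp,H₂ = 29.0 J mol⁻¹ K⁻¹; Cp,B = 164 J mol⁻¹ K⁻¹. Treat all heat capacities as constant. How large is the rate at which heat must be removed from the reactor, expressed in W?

Q_out = 9490 W

Extent of reaction ξ = 0.322 × 1020 = 328.44 mol/h
Reaction term: ξ·ΔH°_rxn = 328.44 × -104 = -34158 kJ/h
Q = ΔH = -34158 kJ/h = -9.4883 kW
Heat removed = 9488.3 W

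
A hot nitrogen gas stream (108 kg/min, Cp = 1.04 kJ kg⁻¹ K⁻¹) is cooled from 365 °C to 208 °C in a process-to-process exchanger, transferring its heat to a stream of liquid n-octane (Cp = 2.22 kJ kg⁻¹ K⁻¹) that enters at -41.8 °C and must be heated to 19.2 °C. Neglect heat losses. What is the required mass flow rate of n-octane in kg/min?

Heat released by hot stream: Q = 108 × 1.04 × (365 − 208) = 17634 kJ/min
Energy balance on cold side (adiabatic exchanger): Q = ṁ_c·Cp_c·(T_c,out − T_c,in)
ṁ_c = 17634 / [2.22 × (19.2 − -41.8)] = 130.22 kg/min

ṁ_c = 130 kg/min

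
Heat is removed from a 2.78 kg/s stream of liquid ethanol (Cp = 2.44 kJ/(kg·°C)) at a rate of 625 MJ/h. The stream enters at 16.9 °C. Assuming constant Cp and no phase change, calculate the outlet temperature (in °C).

Q = 625 MJ/h = 173.61 kJ/s
ΔT = Q/(ṁ·Cp) = 173.61/(2.78×2.44) = 25.594 K
T_out = 16.9 − 25.594 = -8.6943 °C

T_out = -8.69 °C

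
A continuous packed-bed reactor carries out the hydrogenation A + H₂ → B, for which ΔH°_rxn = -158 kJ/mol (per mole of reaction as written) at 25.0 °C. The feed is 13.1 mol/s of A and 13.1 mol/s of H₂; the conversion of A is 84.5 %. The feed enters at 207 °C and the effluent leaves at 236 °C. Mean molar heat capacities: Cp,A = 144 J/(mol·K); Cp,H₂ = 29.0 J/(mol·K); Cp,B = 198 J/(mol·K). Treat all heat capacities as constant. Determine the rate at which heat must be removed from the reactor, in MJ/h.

Q_out = 5850 MJ/h

Extent of reaction ξ = 0.845 × 13.1 = 11.069 mol/s
Reaction term: ξ·ΔH°_rxn = 11.069 × -158 = -1749 kJ/s
Sensible, feed 207→25 °C: -412.47 kJ/s
Outlet flows (mol/s): A 2.0305, H₂ 2.0305, B 11.069
Sensible, products 25→236 °C: 536.58 kJ/s
Q = ΔH = -1624.9 kJ/s = -1624.9 kW
Heat removed = 5849.5 MJ/h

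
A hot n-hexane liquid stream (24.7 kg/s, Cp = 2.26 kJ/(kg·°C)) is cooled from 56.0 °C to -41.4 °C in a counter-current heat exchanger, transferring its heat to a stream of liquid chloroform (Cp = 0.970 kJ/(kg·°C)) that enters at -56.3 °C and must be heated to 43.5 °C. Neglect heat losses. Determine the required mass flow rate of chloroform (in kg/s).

ṁ_c = 56.2 kg/s

Heat released by hot stream: Q = 24.7 × 2.26 × (56.0 − -41.4) = 5437.1 kJ/s
Energy balance on cold side (adiabatic exchanger): Q = ṁ_c·Cp_c·(T_c,out − T_c,in)
ṁ_c = 5437.1 / [0.970 × (43.5 − -56.3)] = 56.165 kg/s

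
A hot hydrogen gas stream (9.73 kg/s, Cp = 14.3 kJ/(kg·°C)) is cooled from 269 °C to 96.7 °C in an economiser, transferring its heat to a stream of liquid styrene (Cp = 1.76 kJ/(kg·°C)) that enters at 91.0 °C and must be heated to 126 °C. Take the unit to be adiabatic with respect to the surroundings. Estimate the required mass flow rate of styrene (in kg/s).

ṁ_c = 389 kg/s

Heat released by hot stream: Q = 9.73 × 14.3 × (269 − 96.7) = 23974 kJ/s
Energy balance on cold side (adiabatic exchanger): Q = ṁ_c·Cp_c·(T_c,out − T_c,in)
ṁ_c = 23974 / [1.76 × (126 − 91.0)] = 389.18 kg/s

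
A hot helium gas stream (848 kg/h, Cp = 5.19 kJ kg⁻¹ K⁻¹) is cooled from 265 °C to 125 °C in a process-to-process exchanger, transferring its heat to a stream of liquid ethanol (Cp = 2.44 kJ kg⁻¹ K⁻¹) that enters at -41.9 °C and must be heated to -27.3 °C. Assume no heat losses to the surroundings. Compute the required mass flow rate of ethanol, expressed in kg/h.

ṁ_c = 17300 kg/h

Heat released by hot stream: Q = 848 × 5.19 × (265 − 125) = 616160 kJ/h
Energy balance on cold side (adiabatic exchanger): Q = ṁ_c·Cp_c·(T_c,out − T_c,in)
ṁ_c = 616160 / [2.44 × (-27.3 − -41.9)] = 17296 kg/h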